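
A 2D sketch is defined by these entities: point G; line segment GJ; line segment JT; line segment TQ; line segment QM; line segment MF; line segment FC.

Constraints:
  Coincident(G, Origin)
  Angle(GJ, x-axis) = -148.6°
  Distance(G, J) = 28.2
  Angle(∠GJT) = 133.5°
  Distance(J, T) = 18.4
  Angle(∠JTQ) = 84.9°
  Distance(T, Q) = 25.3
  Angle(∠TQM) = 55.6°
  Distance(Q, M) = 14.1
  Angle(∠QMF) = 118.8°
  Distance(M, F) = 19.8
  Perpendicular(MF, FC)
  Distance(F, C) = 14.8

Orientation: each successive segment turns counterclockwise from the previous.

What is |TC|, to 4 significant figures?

5.112

∠QMF = 118.8° gives MF at 178.6° from the x-axis; with |MF| = 19.8, F = (-29.10, -22.77). The perpendicularity gives FC at right angles to MF, so FC runs at -91.40°; with |FC| = 14.8, C = (-29.46, -37.56). Then |TC| = |C − T| = 5.112.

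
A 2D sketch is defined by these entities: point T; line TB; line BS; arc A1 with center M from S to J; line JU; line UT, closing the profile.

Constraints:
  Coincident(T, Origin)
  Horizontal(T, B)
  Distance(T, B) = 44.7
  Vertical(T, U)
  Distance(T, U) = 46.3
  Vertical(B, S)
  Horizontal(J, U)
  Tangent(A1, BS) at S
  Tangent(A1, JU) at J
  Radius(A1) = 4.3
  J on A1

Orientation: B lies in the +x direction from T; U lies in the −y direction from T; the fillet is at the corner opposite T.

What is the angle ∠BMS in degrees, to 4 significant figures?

84.15°

T is at the origin; TB is horizontal with |TB| = 44.7 and B on the +x side, so B = (44.70, 0.000). T and U share the same x with |TU| = 46.3 and U on the −y side, so U = (0.000, -46.30). The virtual corner opposite T is at (44.70, -46.30). Since A1 is tangent to BS there, MS ⟂ BS and tangency of A1 to JU means the radius MJ is perpendicular to JU, with radius 4.3, so the center M sits 4.3 in from both sides at M = (40.40, -42.00). That places the tangent points at S = (44.70, -42.00) on BS and J = (40.40, -46.30) on JU. Then cos ∠BMS = MB·MS / (|MB||MS|), giving 84.15°.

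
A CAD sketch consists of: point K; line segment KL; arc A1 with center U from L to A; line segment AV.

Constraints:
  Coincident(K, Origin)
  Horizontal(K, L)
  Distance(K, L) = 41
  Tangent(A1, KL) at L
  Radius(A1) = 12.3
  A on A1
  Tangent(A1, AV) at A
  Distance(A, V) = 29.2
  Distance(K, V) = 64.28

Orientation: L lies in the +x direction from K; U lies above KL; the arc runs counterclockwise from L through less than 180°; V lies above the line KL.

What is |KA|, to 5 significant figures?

55.058

Checks: ∠(UL, LK) = 90.00° ✓; |UL| = 12.30 ✓; |UA| = 12.30 ✓; ∠(UA, AV) = 90.00° ✓; |AV| = 29.20 ✓; |KV| = 64.28 ✓.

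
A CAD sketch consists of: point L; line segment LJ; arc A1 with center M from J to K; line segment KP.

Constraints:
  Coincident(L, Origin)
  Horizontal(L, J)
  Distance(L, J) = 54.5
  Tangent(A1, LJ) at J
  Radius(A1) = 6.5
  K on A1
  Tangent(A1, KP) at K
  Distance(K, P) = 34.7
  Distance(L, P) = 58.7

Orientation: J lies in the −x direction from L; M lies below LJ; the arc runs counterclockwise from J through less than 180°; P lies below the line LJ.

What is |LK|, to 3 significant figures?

60.9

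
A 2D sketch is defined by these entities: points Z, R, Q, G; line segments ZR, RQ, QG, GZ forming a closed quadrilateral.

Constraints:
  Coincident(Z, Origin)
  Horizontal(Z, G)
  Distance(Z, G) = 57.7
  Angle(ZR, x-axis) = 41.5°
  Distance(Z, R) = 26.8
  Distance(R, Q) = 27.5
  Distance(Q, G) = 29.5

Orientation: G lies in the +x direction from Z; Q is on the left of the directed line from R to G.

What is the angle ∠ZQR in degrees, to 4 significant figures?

10.72°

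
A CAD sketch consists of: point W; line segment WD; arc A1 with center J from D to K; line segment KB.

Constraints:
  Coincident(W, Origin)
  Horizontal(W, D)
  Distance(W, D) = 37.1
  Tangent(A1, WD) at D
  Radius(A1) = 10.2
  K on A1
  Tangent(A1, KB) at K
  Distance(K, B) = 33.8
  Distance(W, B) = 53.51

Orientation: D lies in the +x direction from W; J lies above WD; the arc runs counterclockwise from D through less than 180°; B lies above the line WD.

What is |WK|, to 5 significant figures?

48.439

W is at the origin; W and D share the same y with |WD| = 37.1 and D on the +x side, so D = (37.100, 0.0000). Tangency of A1 to WD means the radius JD is perpendicular to WD, so J = D + (0, 10.2) = (37.100, 10.200). Since JK ⟂ KB (tangency), |JB| = √(10.2² + 33.8²) = 35.306 regardless of where K sits on A1. So B lies on both circle(W, 53.51) and circle(J, 35.306); the above-WD intersection is B = (29.461, 44.669). K is the foot of the tangent from B: K = (45.996, 15.190).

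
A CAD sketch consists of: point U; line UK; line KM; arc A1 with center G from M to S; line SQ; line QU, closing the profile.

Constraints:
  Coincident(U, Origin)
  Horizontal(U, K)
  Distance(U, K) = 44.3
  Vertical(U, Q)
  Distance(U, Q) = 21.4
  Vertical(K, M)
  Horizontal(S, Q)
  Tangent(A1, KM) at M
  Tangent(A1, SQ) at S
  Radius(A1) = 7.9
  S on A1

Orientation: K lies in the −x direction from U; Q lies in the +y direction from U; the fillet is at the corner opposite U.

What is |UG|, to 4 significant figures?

38.82

U and Q share the same x with |UQ| = 21.4 and Q on the +y side, so Q = (0.000, 21.40). The virtual corner opposite U is at (-44.30, 21.40). A1 meets KM tangentially, so GM is at right angles to KM and tangency of A1 to SQ means the radius GS is perpendicular to SQ, with radius 7.9, so the center G sits 7.9 in from both sides at G = (-36.40, 13.50). Then |UG| = |G − U| = 38.82.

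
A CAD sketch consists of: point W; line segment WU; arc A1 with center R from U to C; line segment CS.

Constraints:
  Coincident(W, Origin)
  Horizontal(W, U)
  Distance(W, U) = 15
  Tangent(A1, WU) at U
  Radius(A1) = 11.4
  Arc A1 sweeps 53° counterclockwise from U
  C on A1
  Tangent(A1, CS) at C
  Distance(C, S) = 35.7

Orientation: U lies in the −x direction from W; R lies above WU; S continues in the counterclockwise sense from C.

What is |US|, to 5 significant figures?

45.034

W is at the origin; W and U share the same y with |WU| = 15.0 and U on the −x side, so U = (-15.000, 0.0000). The tangent condition forces RU to be normal to WU, so R = U + (0, 11.4) = (-15.000, 11.400). On A1, U sits at bearing -90° from R; a 53° counterclockwise sweep puts C at bearing -37°, so C = R + 11.4·(cos -37°, sin -37°) = (-5.8956, 4.5393). The tangent condition forces RC to be normal to CS, so CS runs along (−sin -37°, cos -37°); with |CS| = 35.7, S = (15.589, 33.051). Then |US| = |S − U| = 45.034.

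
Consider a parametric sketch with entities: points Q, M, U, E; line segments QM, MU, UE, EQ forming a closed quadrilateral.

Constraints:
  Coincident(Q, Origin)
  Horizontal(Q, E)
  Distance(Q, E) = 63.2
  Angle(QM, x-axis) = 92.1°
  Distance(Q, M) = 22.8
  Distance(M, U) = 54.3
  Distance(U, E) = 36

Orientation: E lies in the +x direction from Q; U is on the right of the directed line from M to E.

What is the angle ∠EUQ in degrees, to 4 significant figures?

116.2°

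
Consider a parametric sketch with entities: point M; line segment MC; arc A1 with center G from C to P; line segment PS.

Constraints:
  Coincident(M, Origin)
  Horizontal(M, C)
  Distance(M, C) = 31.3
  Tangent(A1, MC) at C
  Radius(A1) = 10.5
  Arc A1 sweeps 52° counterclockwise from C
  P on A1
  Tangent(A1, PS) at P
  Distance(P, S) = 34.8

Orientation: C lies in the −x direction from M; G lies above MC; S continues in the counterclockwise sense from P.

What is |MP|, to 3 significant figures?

23.4

M is at the origin; M and C share the same y with |MC| = 31.3 and C on the −x side, so C = (-31.3, 0.00). Since A1 is tangent to MC there, GC ⟂ MC, so G = C + (0, 10.5) = (-31.3, 10.5). On A1, C sits at bearing -90° from G; a 52° counterclockwise sweep puts P at bearing -38°, so P = G + 10.5·(cos -38°, sin -38°) = (-23.0, 4.04). Then |MP| = |P − M| = 23.4.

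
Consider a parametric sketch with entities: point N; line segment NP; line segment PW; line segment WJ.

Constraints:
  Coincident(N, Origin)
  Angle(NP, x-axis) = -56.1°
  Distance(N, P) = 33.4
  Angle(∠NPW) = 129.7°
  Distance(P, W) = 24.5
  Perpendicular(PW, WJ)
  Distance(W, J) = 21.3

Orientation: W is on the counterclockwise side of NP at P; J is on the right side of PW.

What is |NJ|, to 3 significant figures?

65.6

∠NPW = 129.7°, so PW runs at -56.1° + (180° − 129.7°) = -5.80° from the x-axis; with |PW| = 24.5, W = P + 24.5·(cos -5.80°, sin -5.80°) = (43.0, -30.2). The perpendicularity gives WJ at right angles to PW; with |WJ| = 21.3 on the right of PW, J = W + 21.3·(-0.101, -0.995) = (40.9, -51.4). Then |NJ| = |J − N| = 65.6.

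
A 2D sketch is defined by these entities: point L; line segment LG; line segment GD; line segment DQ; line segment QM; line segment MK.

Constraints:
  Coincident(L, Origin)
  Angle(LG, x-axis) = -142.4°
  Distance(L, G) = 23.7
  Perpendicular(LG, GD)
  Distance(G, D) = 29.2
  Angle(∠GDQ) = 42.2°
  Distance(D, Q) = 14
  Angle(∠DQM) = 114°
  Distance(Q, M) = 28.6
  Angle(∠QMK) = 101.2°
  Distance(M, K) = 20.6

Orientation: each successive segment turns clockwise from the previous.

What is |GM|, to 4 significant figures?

7.644

∠GDQ = 42.2° gives DQ at -10.20° from the x-axis; with |DQ| = 14.0, Q = (-22.81, 6.195). ∠DQM = 114.0° gives QM at -76.20° from the x-axis; with |QM| = 28.6, M = (-15.99, -21.58). Then |GM| = |M − G| = 7.644.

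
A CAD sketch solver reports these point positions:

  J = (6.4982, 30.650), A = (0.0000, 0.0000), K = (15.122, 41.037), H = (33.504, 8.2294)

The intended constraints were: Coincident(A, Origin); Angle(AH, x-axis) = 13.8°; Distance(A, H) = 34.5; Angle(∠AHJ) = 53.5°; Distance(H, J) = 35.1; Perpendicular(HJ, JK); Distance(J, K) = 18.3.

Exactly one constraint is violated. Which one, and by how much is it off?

Distance(J, K) = 18.3 — off by 4.80.

A = (0.00, 0.00) ✓; AH at 13.80° ✓; |AH| = 34.50 ✓; ∠AHJ = 53.50° ✓; |HJ| = 35.10 ✓; ∠(HJ, JK) = 90.00° ✓; |JK| = 13.50 ✗.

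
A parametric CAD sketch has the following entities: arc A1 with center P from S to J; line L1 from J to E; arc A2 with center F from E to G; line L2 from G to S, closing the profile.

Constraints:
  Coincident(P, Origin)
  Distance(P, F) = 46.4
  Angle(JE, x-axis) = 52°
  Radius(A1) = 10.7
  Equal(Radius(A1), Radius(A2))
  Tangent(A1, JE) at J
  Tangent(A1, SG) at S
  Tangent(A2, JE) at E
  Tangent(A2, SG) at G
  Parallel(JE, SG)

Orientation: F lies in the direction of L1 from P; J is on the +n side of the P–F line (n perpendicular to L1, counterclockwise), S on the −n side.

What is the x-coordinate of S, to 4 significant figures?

8.432

P is at the origin and F lies 46.4 along u from P, so F = 46.4·u = (28.57, 36.56). Tangency of A1 to both parallel lines with radius 10.7 puts J and S at P ± 10.7·n: J = (-8.432, 6.588), S = (8.432, -6.588). So S.x = 8.432.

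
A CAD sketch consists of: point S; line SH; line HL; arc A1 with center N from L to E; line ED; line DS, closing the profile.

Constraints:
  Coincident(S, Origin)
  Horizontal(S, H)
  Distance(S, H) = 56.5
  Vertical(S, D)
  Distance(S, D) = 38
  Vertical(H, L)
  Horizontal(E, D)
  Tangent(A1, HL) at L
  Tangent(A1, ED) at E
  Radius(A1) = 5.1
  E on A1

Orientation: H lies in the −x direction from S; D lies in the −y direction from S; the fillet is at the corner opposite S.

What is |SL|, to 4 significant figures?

65.38

S is at the origin; SH is horizontal with |SH| = 56.5 and H on the −x side, so H = (-56.50, 0.000). SD is vertical with |SD| = 38.0 and D on the −y side, so D = (0.000, -38.00). The virtual corner opposite S is at (-56.50, -38.00). The tangent condition forces NL to be normal to HL and tangency of A1 to ED means the radius NE is perpendicular to ED, with radius 5.1, so the center N sits 5.1 in from both sides at N = (-51.40, -32.90). That places the tangent points at L = (-56.50, -32.90) on HL and E = (-51.40, -38.00) on ED. Then |SL| = |L − S| = 65.38.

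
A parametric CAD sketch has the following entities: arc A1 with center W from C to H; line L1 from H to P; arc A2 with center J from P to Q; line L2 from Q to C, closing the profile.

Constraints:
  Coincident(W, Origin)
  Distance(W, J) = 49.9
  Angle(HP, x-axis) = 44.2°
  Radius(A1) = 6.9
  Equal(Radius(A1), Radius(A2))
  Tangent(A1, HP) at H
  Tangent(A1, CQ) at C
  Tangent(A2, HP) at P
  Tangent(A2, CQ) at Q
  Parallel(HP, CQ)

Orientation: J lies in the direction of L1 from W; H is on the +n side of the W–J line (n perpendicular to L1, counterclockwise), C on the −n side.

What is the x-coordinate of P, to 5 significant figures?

30.963

The slot axis is L1's direction at 44.2°, so u = (cos 44.2°, sin 44.2°) = (0.71691, 0.69717) and n = (−sin 44.2°, cos 44.2°) = (-0.69717, 0.71691). W is at the origin and J lies 49.9 along u from W, so J = 49.9·u = (35.774, 34.789). Tangency of A1 to both parallel lines with radius 6.9 puts H and C at W ± 6.9·n: H = (-4.8104, 4.9467), C = (4.8104, -4.9467). Equal radii place P and Q the same way about J: P = J + 6.9·n = (30.963, 39.735), Q = J − 6.9·n = (40.584, 29.842). So P.x = 30.963.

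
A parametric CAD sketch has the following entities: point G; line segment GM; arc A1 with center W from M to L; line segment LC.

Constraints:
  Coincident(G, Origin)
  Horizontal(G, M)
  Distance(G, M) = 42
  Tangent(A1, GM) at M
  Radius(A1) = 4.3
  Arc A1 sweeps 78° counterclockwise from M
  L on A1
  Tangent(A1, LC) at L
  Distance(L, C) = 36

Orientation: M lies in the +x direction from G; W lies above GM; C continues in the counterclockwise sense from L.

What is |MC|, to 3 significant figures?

40.4

G is at the origin; GM is horizontal with |GM| = 42.0 and M on the +x side, so M = (42.0, 0.00). Since A1 is tangent to GM there, WM ⟂ GM, so W = M + (0, 4.3) = (42.0, 4.30). On A1, M sits at bearing -90° from W; a 78° counterclockwise sweep puts L at bearing -12°, so L = W + 4.3·(cos -12°, sin -12°) = (46.2, 3.41). Tangency of A1 to LC means the radius WL is perpendicular to LC, so LC runs along (−sin -12°, cos -12°); with |LC| = 36.0, C = (53.7, 38.6). Then |MC| = |C − M| = 40.4.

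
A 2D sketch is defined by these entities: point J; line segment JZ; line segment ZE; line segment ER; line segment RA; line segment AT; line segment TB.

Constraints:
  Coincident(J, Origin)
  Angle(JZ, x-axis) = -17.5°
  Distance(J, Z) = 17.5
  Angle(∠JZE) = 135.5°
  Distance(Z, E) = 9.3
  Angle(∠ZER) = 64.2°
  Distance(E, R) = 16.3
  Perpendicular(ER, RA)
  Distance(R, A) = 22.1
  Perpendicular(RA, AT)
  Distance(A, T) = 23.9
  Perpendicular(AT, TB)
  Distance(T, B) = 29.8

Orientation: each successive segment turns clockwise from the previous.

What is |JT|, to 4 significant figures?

29.19

J is at the origin; JZ runs at -17.5° with length 17.5, so Z = (16.69, -5.262). ∠JZE = 135.5° gives ZE at -62.00° from the x-axis; with |ZE| = 9.3, E = (21.06, -13.47). ∠ZER = 64.2° gives ER at -177.8° from the x-axis; with |ER| = 16.3, R = (4.768, -14.10). ER is perpendicular to RA, so RA runs at 92.20°; with |RA| = 22.1, A = (3.920, 7.984). RA is perpendicular to AT, so AT runs at 2.200°; with |AT| = 23.9, T = (27.80, 8.902). Then |JT| = |T − J| = 29.19.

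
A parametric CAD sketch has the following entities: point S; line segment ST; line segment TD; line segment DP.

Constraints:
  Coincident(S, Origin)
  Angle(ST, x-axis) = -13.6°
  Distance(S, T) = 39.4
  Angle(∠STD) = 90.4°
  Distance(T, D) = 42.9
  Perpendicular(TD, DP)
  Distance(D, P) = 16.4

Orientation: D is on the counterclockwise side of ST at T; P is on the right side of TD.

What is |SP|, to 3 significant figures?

70.6

S is at the origin; ST runs at -13.6° with length 39.4, so T = 39.4·(cos -13.6°, sin -13.6°) = (38.3, -9.26). ∠STD = 90.4°, so TD runs at -13.6° + (180° − 90.4°) = 76.0° from the x-axis; with |TD| = 42.9, D = T + 42.9·(cos 76.0°, sin 76.0°) = (48.7, 32.4). TD ⟂ DP; with |DP| = 16.4 on the right of TD, P = D + 16.4·(0.970, -0.242) = (64.6, 28.4). Then |SP| = |P − S| = 70.6.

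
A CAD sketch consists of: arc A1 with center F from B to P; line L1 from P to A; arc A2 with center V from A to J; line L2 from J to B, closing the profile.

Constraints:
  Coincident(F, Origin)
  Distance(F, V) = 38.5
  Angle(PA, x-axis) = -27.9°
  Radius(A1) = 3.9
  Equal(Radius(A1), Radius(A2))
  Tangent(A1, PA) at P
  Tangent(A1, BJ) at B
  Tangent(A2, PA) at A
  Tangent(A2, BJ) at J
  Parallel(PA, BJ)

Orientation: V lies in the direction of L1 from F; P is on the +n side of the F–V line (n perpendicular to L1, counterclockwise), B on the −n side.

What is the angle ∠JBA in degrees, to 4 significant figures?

11.45°

The slot axis is L1's direction at -27.9°, so u = (cos -27.9°, sin -27.9°) = (0.8838, -0.4679) and n = (−sin -27.9°, cos -27.9°) = (0.4679, 0.8838). F is at the origin and V lies 38.5 along u from F, so V = 38.5·u = (34.02, -18.02). Tangency of A1 to both parallel lines with radius 3.9 puts P and B at F ± 3.9·n: P = (1.825, 3.447), B = (-1.825, -3.447). Equal radii place A and J the same way about V: A = V + 3.9·n = (35.85, -14.57), J = V − 3.9·n = (32.20, -21.46). Then cos ∠JBA = BJ·BA / (|BJ||BA|), giving 11.45°.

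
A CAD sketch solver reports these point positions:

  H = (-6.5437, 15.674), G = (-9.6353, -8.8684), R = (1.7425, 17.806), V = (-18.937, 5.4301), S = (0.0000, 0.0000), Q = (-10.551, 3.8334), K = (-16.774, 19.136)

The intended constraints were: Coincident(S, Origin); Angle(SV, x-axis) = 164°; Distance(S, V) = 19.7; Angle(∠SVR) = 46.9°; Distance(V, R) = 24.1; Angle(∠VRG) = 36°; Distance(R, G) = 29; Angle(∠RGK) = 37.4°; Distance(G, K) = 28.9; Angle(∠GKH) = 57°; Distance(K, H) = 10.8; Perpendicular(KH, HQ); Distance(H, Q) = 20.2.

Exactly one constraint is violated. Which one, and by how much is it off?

Distance(H, Q) = 20.2 — off by 7.70.

S = (0.00, 0.00) ✓; SV at 164.0° ✓; |SV| = 19.70 ✓; ∠SVR = 46.90° ✓; |VR| = 24.10 ✓; ∠VRG = 36.00° ✓; |RG| = 29.00 ✓; ∠RGK = 37.40° ✓; |GK| = 28.90 ✓; ∠GKH = 57.00° ✓; |KH| = 10.80 ✓; ∠(KH, HQ) = 90.00° ✓; |HQ| = 12.50 ✗.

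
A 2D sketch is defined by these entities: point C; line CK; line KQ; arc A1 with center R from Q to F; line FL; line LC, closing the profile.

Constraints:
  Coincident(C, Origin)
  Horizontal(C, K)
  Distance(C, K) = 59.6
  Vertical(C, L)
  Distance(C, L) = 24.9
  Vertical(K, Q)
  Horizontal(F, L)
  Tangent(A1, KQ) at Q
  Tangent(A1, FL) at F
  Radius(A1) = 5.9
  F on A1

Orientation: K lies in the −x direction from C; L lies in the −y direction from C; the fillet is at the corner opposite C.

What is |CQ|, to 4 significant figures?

62.56

The virtual corner opposite C is at (-59.60, -24.90). Since A1 is tangent to KQ there, RQ ⟂ KQ and tangency of A1 to FL means the radius RF is perpendicular to FL, with radius 5.9, so the center R sits 5.9 in from both sides at R = (-53.70, -19.00). That places the tangent points at Q = (-59.60, -19.00) on KQ and F = (-53.70, -24.90) on FL. Then |CQ| = |Q − C| = 62.56.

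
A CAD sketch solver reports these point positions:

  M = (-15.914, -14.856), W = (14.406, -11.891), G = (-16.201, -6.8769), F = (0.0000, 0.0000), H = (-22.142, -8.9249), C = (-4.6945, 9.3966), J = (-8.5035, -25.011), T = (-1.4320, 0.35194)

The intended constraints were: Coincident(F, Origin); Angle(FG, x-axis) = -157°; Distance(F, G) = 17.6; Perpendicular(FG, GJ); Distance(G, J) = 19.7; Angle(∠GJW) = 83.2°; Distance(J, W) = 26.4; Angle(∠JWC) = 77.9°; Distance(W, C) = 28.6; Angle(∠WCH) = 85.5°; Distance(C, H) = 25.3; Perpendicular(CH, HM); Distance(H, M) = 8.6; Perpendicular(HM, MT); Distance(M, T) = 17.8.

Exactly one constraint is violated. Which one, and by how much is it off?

Distance(M, T) = 17.8 — off by 3.20.

F = (0.00, 0.00) ✓; FG at -157.0° ✓; |FG| = 17.60 ✓; ∠(FG, GJ) = 90.00° ✓; |GJ| = 19.70 ✓; ∠GJW = 83.20° ✓; |JW| = 26.40 ✓; ∠JWC = 77.90° ✓; |WC| = 28.60 ✓; ∠WCH = 85.50° ✓; |CH| = 25.30 ✓; ∠(CH, HM) = 90.00° ✓; |HM| = 8.600 ✓; ∠(HM, MT) = 90.00° ✓; |MT| = 21.00 ✗.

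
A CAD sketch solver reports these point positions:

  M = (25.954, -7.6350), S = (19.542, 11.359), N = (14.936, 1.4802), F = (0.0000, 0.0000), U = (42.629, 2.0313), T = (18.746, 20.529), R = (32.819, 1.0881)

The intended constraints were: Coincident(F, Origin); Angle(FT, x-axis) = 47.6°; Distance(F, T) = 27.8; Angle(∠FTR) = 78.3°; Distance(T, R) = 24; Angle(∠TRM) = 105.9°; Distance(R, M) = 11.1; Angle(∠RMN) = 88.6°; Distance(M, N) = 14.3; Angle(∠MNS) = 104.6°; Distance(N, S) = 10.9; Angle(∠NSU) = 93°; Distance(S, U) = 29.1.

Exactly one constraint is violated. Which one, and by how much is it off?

Distance(S, U) = 29.1 — off by 4.20.

F = (0.00, 0.00) ✓; FT at 47.60° ✓; |FT| = 27.80 ✓; ∠FTR = 78.30° ✓; |TR| = 24.00 ✓; ∠TRM = 105.9° ✓; |RM| = 11.10 ✓; ∠RMN = 88.60° ✓; |MN| = 14.30 ✓; ∠MNS = 104.6° ✓; |NS| = 10.90 ✓; ∠NSU = 93.00° ✓; |SU| = 24.90 ✗.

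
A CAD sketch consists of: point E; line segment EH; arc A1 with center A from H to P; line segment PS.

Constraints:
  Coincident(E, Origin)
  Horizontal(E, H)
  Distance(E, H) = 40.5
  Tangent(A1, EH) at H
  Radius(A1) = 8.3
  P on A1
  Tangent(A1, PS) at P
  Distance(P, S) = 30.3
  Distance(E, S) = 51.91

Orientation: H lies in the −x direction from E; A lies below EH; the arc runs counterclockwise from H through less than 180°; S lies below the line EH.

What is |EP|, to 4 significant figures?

49.39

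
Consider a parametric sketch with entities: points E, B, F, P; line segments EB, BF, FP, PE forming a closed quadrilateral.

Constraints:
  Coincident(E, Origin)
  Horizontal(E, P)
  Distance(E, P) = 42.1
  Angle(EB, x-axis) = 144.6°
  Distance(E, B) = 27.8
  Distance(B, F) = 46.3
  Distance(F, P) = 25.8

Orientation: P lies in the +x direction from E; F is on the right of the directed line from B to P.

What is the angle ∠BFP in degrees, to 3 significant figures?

133°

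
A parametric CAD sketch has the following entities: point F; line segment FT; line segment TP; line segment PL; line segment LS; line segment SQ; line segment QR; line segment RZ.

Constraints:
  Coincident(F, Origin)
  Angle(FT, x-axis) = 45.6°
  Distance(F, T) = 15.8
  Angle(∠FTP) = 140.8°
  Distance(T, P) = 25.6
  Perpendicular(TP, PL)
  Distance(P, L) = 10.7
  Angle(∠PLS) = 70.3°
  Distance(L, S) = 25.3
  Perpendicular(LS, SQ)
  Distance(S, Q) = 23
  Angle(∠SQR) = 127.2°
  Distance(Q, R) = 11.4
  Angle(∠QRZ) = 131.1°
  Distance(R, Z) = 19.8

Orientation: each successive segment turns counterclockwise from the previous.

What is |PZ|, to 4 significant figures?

17.19

∠SQR = 127.2° gives QR at 67.30° from the x-axis; with |QR| = 11.4, R = (35.72, 29.53). ∠QRZ = 131.1° gives RZ at 116.2° from the x-axis; with |RZ| = 19.8, Z = (26.98, 47.30). Then |PZ| = |Z − P| = 17.19.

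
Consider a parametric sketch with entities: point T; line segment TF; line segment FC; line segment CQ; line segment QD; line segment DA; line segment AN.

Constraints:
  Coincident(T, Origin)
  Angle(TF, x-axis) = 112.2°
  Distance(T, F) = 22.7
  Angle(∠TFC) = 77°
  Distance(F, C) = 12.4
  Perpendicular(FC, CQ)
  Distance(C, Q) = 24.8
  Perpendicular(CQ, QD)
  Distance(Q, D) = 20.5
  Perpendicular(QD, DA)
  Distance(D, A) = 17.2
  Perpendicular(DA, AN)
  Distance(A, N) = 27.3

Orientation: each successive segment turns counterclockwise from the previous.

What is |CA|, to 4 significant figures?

21.86

T is at the origin; TF runs at 112.2° with length 22.7, so F = (-8.577, 21.02). ∠TFC = 77.0° gives FC at -144.8° from the x-axis; with |FC| = 12.4, C = (-18.71, 13.87). FC ⟂ CQ, so CQ runs at -54.80°; with |CQ| = 24.8, Q = (-4.414, -6.396). The perpendicularity gives QD at right angles to CQ, so QD runs at 35.20°; with |QD| = 20.5, D = (12.34, 5.421). QD ⟂ DA, so DA runs at 125.2°; with |DA| = 17.2, A = (2.423, 19.48). Then |CA| = |A − C| = 21.86.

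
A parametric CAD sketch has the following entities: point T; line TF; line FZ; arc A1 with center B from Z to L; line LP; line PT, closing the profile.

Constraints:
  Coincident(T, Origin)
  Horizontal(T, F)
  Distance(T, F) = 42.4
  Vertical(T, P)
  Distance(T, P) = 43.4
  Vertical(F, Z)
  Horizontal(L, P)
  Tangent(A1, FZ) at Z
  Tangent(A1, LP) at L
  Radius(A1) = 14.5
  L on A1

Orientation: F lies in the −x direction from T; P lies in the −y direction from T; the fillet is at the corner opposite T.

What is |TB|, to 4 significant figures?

40.17

T is at the origin; T and F share the same y with |TF| = 42.4 and F on the −x side, so F = (-42.40, 0.000). T and P share the same x with |TP| = 43.4 and P on the −y side, so P = (0.000, -43.40). The virtual corner opposite T is at (-42.40, -43.40). The tangent condition forces BZ to be normal to FZ and since A1 is tangent to LP there, BL ⟂ LP, with radius 14.5, so the center B sits 14.5 in from both sides at B = (-27.90, -28.90). Then |TB| = |B − T| = 40.17.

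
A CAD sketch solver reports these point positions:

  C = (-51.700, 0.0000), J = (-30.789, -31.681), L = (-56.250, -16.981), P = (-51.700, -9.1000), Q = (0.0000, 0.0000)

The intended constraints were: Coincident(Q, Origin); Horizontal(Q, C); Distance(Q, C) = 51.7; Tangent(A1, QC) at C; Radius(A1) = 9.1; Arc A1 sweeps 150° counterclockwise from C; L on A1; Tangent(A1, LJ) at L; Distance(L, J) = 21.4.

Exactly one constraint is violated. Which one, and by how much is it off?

Distance(L, J) = 21.4 — off by 8.00.

Q = (0.00, 0.00) ✓; Q.y = 0.00, C.y = 0.00 ✓; |QC| = 51.70 ✓; ∠(PC, CQ) = 90.00° ✓; |PC| = 9.100 ✓; bearing(P→L) − bearing(P→C) = 150.0° ✓; |PL| = 9.100 ✓; ∠(PL, LJ) = 90.00° ✓; |LJ| = 29.40 ✗.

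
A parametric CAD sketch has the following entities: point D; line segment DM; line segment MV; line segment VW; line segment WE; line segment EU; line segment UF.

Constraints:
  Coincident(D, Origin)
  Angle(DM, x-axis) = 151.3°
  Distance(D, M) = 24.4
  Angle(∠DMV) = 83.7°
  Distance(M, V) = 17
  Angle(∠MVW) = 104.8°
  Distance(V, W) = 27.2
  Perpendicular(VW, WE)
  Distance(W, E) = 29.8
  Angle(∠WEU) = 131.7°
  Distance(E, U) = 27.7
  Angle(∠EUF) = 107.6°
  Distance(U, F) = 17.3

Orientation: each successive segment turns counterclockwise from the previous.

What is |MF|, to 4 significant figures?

23.31

D is at the origin; DM runs at 151.3° with length 24.4, so M = (-21.40, 11.72). ∠DMV = 83.7° gives MV at -112.4° from the x-axis; with |MV| = 17.0, V = (-27.88, -4.000). ∠MVW = 104.8° gives VW at -37.20° from the x-axis; with |VW| = 27.2, W = (-6.215, -20.44). VW is perpendicular to WE, so WE runs at 52.80°; with |WE| = 29.8, E = (11.80, 3.292). ∠WEU = 131.7° gives EU at 101.1° from the x-axis; with |EU| = 27.7, U = (6.469, 30.47). ∠EUF = 107.6° gives UF at 173.5° from the x-axis; with |UF| = 17.3, F = (-10.72, 32.43). Then |MF| = |F − M| = 23.31.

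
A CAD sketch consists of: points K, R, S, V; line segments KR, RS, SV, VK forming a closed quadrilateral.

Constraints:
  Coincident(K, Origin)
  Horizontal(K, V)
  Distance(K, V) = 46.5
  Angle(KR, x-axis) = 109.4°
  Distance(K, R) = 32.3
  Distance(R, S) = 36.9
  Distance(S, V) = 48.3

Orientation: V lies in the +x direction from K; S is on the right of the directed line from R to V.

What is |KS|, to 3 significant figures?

5.48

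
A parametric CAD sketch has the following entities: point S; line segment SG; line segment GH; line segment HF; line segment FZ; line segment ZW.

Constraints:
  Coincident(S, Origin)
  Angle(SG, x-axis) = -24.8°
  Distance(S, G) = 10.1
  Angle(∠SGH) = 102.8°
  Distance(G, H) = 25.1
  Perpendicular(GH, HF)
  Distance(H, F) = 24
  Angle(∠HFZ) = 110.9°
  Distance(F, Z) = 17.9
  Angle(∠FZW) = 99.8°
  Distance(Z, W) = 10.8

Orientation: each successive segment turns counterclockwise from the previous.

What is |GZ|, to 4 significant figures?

31.52

S is at the origin; SG runs at -24.8° with length 10.1, so G = (9.169, -4.236). ∠SGH = 102.8° gives GH at 52.40° from the x-axis; with |GH| = 25.1, H = (24.48, 15.65). GH ⟂ HF, so HF runs at 142.4°; with |HF| = 24.0, F = (5.468, 30.29). ∠HFZ = 110.9° gives FZ at -148.5° from the x-axis; with |FZ| = 17.9, Z = (-9.794, 20.94). Then |GZ| = |Z − G| = 31.52.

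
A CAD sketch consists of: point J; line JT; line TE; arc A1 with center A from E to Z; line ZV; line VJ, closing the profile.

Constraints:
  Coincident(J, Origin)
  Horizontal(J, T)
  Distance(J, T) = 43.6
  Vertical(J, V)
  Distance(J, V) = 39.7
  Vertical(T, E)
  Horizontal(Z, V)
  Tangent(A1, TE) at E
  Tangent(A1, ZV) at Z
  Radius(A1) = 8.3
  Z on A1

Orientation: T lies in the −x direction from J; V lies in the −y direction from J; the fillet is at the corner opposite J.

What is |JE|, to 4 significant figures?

53.73

J is at the origin; JT is horizontal with |JT| = 43.6 and T on the −x side, so T = (-43.60, 0.000). J and V share the same x with |JV| = 39.7 and V on the −y side, so V = (0.000, -39.70). The virtual corner opposite J is at (-43.60, -39.70). Since A1 is tangent to TE there, AE ⟂ TE and the tangent condition forces AZ to be normal to ZV, with radius 8.3, so the center A sits 8.3 in from both sides at A = (-35.30, -31.40). That places the tangent points at E = (-43.60, -31.40) on TE and Z = (-35.30, -39.70) on ZV. Then |JE| = |E − J| = 53.73.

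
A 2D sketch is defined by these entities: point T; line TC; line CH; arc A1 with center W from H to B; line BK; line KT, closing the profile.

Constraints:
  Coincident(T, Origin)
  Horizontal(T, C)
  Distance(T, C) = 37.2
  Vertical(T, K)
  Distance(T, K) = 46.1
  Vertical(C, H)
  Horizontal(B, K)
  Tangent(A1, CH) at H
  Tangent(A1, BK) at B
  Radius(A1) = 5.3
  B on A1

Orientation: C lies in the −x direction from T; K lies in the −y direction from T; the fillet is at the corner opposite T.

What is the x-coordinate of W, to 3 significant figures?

-31.9

TK is vertical with |TK| = 46.1 and K on the −y side, so K = (0.00, -46.1). The virtual corner opposite T is at (-37.2, -46.1). Since A1 is tangent to CH there, WH ⟂ CH and A1 meets BK tangentially, so WB is at right angles to BK, with radius 5.3, so the center W sits 5.3 in from both sides at W = (-31.9, -40.8). So W.x = -31.9.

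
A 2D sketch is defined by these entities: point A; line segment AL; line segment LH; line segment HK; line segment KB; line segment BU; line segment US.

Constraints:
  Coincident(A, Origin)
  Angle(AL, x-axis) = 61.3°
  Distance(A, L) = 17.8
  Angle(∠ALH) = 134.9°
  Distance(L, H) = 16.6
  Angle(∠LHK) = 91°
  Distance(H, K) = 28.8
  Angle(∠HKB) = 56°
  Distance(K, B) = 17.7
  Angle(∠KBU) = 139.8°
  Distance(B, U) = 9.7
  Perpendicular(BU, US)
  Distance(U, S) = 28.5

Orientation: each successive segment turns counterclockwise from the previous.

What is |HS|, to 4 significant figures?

10.27

∠KBU = 139.8° gives BU at -0.4000° from the x-axis; with |BU| = 9.7, U = (-0.7660, 12.30). The perpendicularity gives US at right angles to BU, so US runs at 89.60°; with |US| = 28.5, S = (-0.5670, 40.80). Then |HS| = |S − H| = 10.27.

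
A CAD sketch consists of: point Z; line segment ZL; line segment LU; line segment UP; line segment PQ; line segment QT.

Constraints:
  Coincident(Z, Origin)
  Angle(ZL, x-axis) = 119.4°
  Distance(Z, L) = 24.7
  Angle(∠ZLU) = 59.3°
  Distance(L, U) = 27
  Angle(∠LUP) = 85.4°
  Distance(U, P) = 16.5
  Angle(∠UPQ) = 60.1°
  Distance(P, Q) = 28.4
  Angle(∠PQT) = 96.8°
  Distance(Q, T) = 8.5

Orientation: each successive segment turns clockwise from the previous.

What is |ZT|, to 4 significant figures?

29.11

∠UPQ = 60.1° gives PQ at 144.2° from the x-axis; with |PQ| = 28.4, Q = (-9.863, 21.11). ∠PQT = 96.8° gives QT at 61.00° from the x-axis; with |QT| = 8.5, T = (-5.742, 28.54). Then |ZT| = |T − Z| = 29.11.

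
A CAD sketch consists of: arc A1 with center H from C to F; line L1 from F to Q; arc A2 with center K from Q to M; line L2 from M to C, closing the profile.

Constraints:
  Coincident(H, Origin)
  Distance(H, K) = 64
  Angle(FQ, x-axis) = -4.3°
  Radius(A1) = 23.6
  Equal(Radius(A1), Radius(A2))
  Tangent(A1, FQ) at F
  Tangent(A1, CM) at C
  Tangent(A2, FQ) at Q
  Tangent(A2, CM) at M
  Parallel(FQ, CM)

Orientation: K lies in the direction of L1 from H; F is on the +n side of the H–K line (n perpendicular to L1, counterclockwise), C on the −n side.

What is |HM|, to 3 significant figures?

68.2

The slot axis is L1's direction at -4.3°, so u = (cos -4.3°, sin -4.3°) = (0.997, -0.0750) and n = (−sin -4.3°, cos -4.3°) = (0.0750, 0.997). H is at the origin and K lies 64.0 along u from H, so K = 64.0·u = (63.8, -4.80). Tangency of A1 to both parallel lines with radius 23.6 puts F and C at H ± 23.6·n: F = (1.77, 23.5), C = (-1.77, -23.5). Equal radii place Q and M the same way about K: Q = K + 23.6·n = (65.6, 18.7), M = K − 23.6·n = (62.1, -28.3). Then |HM| = |M − H| = 68.2.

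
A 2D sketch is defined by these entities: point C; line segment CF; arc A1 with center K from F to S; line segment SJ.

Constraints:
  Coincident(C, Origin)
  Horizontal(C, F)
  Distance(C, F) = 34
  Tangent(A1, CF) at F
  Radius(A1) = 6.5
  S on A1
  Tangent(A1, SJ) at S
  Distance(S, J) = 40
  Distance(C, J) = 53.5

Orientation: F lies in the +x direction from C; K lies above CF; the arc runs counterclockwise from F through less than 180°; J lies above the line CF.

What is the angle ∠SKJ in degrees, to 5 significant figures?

80.770°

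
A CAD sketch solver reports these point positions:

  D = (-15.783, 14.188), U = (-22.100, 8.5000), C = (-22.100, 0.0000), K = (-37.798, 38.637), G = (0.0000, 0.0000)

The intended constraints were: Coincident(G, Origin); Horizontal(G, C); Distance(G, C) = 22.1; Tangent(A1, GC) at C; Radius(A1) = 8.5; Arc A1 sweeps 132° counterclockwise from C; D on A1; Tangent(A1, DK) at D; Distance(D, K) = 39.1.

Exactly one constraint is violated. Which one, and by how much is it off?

Distance(D, K) = 39.1 — off by 6.20.

G = (0.00, 0.00) ✓; G.y = 0.00, C.y = 0.00 ✓; |GC| = 22.10 ✓; ∠(UC, CG) = 90.00° ✓; |UC| = 8.500 ✓; bearing(U→D) − bearing(U→C) = 132.0° ✓; |UD| = 8.500 ✓; ∠(UD, DK) = 90.00° ✓; |DK| = 32.90 ✗.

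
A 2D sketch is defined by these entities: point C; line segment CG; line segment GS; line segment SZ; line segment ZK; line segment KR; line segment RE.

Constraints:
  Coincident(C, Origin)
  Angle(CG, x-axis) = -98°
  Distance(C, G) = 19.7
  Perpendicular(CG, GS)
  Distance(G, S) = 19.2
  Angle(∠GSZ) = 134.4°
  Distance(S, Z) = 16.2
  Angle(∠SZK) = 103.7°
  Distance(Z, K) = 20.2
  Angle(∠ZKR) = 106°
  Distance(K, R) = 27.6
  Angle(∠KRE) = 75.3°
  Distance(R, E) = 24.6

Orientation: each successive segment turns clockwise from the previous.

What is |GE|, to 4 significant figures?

5.838

∠ZKR = 106.0° gives KR at -23.90° from the x-axis; with |KR| = 27.6, R = (6.822, 0.5180). ∠KRE = 75.3° gives RE at -128.6° from the x-axis; with |RE| = 24.6, E = (-8.525, -18.71). Then |GE| = |E − G| = 5.838.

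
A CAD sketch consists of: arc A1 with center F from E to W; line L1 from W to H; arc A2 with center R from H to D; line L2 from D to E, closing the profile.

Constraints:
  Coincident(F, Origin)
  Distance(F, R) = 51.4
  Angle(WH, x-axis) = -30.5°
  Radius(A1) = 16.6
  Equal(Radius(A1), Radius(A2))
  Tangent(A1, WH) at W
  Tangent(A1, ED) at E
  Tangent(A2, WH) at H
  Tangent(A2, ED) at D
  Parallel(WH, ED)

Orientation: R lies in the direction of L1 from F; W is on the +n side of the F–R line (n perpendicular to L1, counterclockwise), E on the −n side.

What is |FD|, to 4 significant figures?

54.01

The slot axis is L1's direction at -30.5°, so u = (cos -30.5°, sin -30.5°) = (0.8616, -0.5075) and n = (−sin -30.5°, cos -30.5°) = (0.5075, 0.8616). F is at the origin and R lies 51.4 along u from F, so R = 51.4·u = (44.29, -26.09). Tangency of A1 to both parallel lines with radius 16.6 puts W and E at F ± 16.6·n: W = (8.425, 14.30), E = (-8.425, -14.30). Equal radii place H and D the same way about R: H = R + 16.6·n = (52.71, -11.78), D = R − 16.6·n = (35.86, -40.39). Then |FD| = |D − F| = 54.01.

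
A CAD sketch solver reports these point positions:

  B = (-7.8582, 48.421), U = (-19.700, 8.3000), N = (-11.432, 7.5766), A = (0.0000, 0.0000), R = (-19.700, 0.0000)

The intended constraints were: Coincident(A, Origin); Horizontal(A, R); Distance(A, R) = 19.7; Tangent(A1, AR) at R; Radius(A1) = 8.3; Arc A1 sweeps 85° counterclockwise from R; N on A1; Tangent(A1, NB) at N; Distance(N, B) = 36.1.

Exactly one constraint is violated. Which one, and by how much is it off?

Distance(N, B) = 36.1 — off by 4.90.

A = (0.00, 0.00) ✓; A.y = 0.00, R.y = 0.00 ✓; |AR| = 19.70 ✓; ∠(UR, RA) = 90.00° ✓; |UR| = 8.300 ✓; bearing(U→N) − bearing(U→R) = 85.00° ✓; |UN| = 8.300 ✓; ∠(UN, NB) = 90.00° ✓; |NB| = 41.00 ✗.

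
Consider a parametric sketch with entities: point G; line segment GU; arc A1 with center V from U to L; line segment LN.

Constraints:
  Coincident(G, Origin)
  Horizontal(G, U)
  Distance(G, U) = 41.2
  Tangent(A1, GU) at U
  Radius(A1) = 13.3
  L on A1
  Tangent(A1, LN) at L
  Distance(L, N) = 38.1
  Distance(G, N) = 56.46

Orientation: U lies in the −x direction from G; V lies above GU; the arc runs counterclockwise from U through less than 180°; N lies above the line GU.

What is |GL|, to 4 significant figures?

30.56

Checks: |VL| = 13.30 ✓; ∠(VL, LN) = 90.00° ✓; |LN| = 38.10 ✓; |GN| = 56.46 ✓.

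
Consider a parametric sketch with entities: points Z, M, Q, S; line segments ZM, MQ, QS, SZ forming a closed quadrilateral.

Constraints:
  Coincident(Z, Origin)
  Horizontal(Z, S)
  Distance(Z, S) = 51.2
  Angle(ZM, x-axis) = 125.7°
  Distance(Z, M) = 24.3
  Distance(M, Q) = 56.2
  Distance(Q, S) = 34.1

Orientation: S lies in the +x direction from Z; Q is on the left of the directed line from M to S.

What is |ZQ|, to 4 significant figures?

51.92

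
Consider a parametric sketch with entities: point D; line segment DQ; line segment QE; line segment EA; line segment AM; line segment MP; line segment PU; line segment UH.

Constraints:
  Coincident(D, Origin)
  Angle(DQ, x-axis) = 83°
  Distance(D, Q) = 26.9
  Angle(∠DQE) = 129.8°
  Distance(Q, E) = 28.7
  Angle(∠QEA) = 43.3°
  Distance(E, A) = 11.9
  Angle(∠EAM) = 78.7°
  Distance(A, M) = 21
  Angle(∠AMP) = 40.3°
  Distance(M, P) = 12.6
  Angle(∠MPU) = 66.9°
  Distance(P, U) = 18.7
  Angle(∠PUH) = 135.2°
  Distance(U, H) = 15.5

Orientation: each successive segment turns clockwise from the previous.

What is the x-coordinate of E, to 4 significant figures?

27.40

D is at the origin; DQ runs at 83.0° with length 26.9, so Q = (3.278, 26.70). ∠DQE = 129.8° gives QE at 32.80° from the x-axis; with |QE| = 28.7, E = (27.40, 42.25). So E.x = 27.40.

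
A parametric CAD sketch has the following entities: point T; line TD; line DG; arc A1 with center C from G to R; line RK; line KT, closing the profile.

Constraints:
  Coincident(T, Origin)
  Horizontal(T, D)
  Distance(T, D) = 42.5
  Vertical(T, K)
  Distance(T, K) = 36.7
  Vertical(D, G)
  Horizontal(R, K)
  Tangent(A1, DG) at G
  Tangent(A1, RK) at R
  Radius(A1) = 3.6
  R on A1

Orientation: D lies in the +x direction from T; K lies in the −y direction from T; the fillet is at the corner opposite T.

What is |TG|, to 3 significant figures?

53.9

T is at the origin; TD is horizontal with |TD| = 42.5 and D on the +x side, so D = (42.5, 0.00). TK is vertical with |TK| = 36.7 and K on the −y side, so K = (0.00, -36.7). The virtual corner opposite T is at (42.5, -36.7). The tangent condition forces CG to be normal to DG and A1 meets RK tangentially, so CR is at right angles to RK, with radius 3.6, so the center C sits 3.6 in from both sides at C = (38.9, -33.1). That places the tangent points at G = (42.5, -33.1) on DG and R = (38.9, -36.7) on RK. Then |TG| = |G − T| = 53.9.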